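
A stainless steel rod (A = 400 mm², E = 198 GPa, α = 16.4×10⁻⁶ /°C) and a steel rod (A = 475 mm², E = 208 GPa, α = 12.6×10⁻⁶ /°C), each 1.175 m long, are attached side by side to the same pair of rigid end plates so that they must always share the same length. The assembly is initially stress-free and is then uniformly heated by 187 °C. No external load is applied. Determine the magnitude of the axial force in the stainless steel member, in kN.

The stainless steel has the larger α, so on heating it would change length more than the steel if both were free. The rigid plates force a common final length, so the stainless steel is put into compression and the steel into tension, with equal and opposite forces P (no external load).
Equating the net (thermal + elastic) strains gives |α₁ − α₂|·ΔT = P·[1/(A₁E₁) + 1/(A₂E₂)].
|α₁ − α₂|·ΔT = 3.8×10⁻⁶ × 187 = 0.0007106.
1/(A₁E₁) + 1/(A₂E₂) = 1/(400×198×10³) + 1/(475×208×10³) = 2.275×10⁻⁸ N⁻¹.
So P = 0.0007106 / 2.275×10⁻⁸ = 31.24 kN.

P ≈ 31.2 kN (compressive in the stainless steel)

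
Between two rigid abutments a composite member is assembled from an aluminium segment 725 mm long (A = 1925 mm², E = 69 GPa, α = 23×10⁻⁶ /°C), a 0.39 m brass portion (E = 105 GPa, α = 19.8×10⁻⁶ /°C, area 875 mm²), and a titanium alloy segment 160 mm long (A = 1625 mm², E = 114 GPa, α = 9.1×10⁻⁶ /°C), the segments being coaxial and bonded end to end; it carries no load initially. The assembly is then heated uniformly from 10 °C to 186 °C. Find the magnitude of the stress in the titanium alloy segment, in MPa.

If the supports were absent, the total length change would be Σ αᵢΔT Lᵢ = 23×10⁻⁶×176×725 + 19.8×10⁻⁶×176×390 + 9.1×10⁻⁶×176×160 = 4.55 mm.
The walls prevent any net length change, so an axial force P (same in every segment) develops. Compatibility: P · Σ Lᵢ/(AᵢEᵢ) = δ_free.
Σ Lᵢ/(AᵢEᵢ) = 725/(1925×69×10³) + 390/(875×105×10³) + 160/(1625×114×10³) = 1.057×10⁻⁵ mm/N.
Hence P = δ_free / Σ(L/AE) = 4.55/1.057×10⁻⁵ = 430.6 kN (compressive).
σ_{titanium alloy} = P / A = 430600 / 1625 = 265 MPa.

σ ≈ 265 MPa (compressive)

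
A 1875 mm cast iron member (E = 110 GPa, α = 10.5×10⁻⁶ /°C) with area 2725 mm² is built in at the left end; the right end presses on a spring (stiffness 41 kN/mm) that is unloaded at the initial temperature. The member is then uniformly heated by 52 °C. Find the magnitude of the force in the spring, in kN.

P ≈ 33.4 kN

The unrestrained thermal change is αΔT L = 10.5×10⁻⁶ × 52 × 1875 = 1.024 mm.
Let P be the compressive force at the spring. The member shortens elastically by PL/(AE) and the spring compresses by P/k; together these equal δ_free.
So P = δ_free / [L/(AE) + 1/k] = 1.024 / [ 1875/(2725×110×10³) + 1/(41×10³) ].
P = 1.024 / 3.065×10⁻⁵ = 33410 N.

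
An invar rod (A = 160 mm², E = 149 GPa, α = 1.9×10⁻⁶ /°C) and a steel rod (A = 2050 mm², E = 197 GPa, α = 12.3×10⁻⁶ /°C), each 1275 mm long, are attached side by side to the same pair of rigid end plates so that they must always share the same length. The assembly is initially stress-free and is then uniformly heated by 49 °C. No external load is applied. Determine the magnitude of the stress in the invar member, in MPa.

σ ≈ 71.7 MPa (tensile)

Equilibrium of a rigid end plate with no external load gives equal and opposite internal forces ±P in the two members. Since α_{steel} > α_{invar}, heating drives the steel into compression and the invar into tension.
Setting the final lengths equal and cancelling L: (α₁ − α₂)ΔT = P/(A₁E₁) + P/(A₂E₂).
|α₁ − α₂|·ΔT = 10.4×10⁻⁶ × 49 = 0.0005096.
1/(A₁E₁) + 1/(A₂E₂) = 1/(160×149×10³) + 1/(2050×197×10³) = 4.442×10⁻⁸ N⁻¹.
P = 0.0005096 / 4.442×10⁻⁸ = 11470 N = 11.47 kN.
σ_{invar} = P/A₁ = 11470/160 = 71.7 MPa, tensile.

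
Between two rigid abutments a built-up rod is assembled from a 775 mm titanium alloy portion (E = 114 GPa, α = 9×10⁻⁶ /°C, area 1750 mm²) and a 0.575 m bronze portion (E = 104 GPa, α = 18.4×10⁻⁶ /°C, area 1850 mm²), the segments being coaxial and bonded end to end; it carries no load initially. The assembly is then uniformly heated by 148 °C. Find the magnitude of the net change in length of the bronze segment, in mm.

With the walls removed the bar would change length by δ_free = Σ αᵢΔT Lᵢ = 9×10⁻⁶×148×775 + 18.4×10⁻⁶×148×575 = 2.598 mm.
Since the ends are fixed, an axial force P builds up, equal in every segment, with P · Σ Lᵢ/(AᵢEᵢ) = δ_free.
Σ Lᵢ/(AᵢEᵢ) = 775/(1750×114×10³) + 575/(1850×104×10³) = 6.873×10⁻⁶ mm/N.
P = 2.598 / 6.873×10⁻⁶ = 378000 N = 378 kN, compressive.
For the bronze segment, free thermal change = 18.4×10⁻⁶×148×575 = 1.566 mm and elastic change from P = 378000×575/(1850×104×10³) = 1.13 mm; these oppose, so the net change is 0.436 mm (segment lengthens).

|ΔL| ≈ 0.436 mm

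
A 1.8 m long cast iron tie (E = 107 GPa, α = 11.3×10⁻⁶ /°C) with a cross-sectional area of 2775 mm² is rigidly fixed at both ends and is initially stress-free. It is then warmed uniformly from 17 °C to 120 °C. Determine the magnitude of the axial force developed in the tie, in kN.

P ≈ 346 kN (compressive)

Full restraint means ε = 0, so the stress is σ = EαΔT = 107×10³ × 11.3×10⁻⁶ × 103 = 124.5 MPa.
P = AEαΔT = 2775 × 107×10³ × 11.3×10⁻⁶ × 103 = 345.6 kN (compressive).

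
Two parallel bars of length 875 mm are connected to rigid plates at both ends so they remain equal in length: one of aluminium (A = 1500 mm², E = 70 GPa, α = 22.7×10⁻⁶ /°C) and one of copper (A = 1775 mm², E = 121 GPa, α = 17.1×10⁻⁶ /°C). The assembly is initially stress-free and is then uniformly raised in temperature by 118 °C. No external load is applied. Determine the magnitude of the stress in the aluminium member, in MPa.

The aluminium has the larger α, so on heating it would change length more than the copper if both were free. The rigid plates force a common final length, so the aluminium is put into compression and the copper into tension, with equal and opposite forces P (no external load).
Compatibility of the two members (thermal + elastic change equal): (α₁ − α₂)ΔT = P·[1/(A₁E₁) + 1/(A₂E₂)].
|α₁ − α₂|·ΔT = 5.6×10⁻⁶ × 118 = 0.0006608.
1/(A₁E₁) + 1/(A₂E₂) = 1/(1500×70×10³) + 1/(1775×121×10³) = 1.418×10⁻⁸ N⁻¹.
P = 0.0006608 / 1.418×10⁻⁸ = 46600 N = 46.6 kN.
σ_{aluminium} = P/A₁ = 46600/1500 = 31.07 MPa, compressive.

σ ≈ 31.1 MPa (compressive)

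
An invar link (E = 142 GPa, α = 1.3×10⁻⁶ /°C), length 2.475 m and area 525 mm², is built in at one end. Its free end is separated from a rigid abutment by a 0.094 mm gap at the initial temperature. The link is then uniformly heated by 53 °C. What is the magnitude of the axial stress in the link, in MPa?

σ ≈ 4.39 MPa (compressive)

If the wall were absent the link would grow by αΔT L = 1.3×10⁻⁶ × 53 × 2475 = 0.1705 mm.
This exceeds the 0.094 mm gap, so the wall pushes back. The portion of expansion that must be recovered elastically is δ_free − gap = 0.1705 − 0.094 = 0.07653 mm.
So σ = E(δ_free − g)/L = 142×10³ × 0.07653/2475 = 4.391 MPa.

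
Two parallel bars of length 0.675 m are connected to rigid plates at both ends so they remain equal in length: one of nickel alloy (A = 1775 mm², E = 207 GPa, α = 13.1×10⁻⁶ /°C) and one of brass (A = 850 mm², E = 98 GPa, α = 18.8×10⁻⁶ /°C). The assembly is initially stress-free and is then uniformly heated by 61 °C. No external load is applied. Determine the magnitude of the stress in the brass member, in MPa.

The brass has the larger α, so on heating it would change length more than the nickel alloy if both were free. The rigid plates force a common final length, so the brass is put into compression and the nickel alloy into tension, with equal and opposite forces P (no external load).
Setting the final lengths equal and cancelling L: (α₁ − α₂)ΔT = P/(A₁E₁) + P/(A₂E₂).
|α₁ − α₂|·ΔT = 5.7×10⁻⁶ × 61 = 0.0003477.
1/(A₁E₁) + 1/(A₂E₂) = 1/(1775×207×10³) + 1/(850×98×10³) = 1.473×10⁻⁸ N⁻¹.
P = 0.0003477 / 1.473×10⁻⁸ = 23610 N = 23.61 kN.
σ_{brass} = P/A₂ = 23610/850 = 27.78 MPa, compressive.

σ ≈ 27.8 MPa (compressive)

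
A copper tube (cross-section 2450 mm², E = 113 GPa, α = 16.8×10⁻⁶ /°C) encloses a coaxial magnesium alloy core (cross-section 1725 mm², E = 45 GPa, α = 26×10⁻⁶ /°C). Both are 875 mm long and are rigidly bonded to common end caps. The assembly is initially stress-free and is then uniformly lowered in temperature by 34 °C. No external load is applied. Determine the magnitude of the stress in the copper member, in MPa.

The magnesium alloy has the larger α, so on cooling it would change length more than the copper if both were free. The rigid plates force a common final length, so the magnesium alloy is put into tension and the copper into compression, with equal and opposite forces P (no external load).
Compatibility of the two members (thermal + elastic change equal): (α₁ − α₂)ΔT = P·[1/(A₁E₁) + 1/(A₂E₂)].
|α₁ − α₂|·ΔT = 9.2×10⁻⁶ × 34 = 0.0003128.
1/(A₁E₁) + 1/(A₂E₂) = 1/(2450×113×10³) + 1/(1725×45×10³) = 1.649×10⁻⁸ N⁻¹.
P = 0.0003128 / 1.649×10⁻⁸ = 18960 N = 18.96 kN.
σ_{copper} = P/A₁ = 18960/2450 = 7.74 MPa, compressive.

σ ≈ 7.74 MPa (compressive)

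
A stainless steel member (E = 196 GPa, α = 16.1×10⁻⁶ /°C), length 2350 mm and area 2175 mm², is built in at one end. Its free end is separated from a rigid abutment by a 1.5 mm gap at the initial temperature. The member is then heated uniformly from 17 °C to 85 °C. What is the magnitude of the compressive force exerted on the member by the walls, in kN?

P ≈ 195 kN

If the wall were absent the member would grow by αΔT L = 16.1×10⁻⁶ × 68 × 2350 = 2.573 mm.
After closing the 1.5 mm clearance, 2.573 − 1.5 = 1.073 mm of expansion remains to be suppressed by the wall.
Compatibility: PL/(AE) = 1.073 mm, so σ = P/A = E × (1.073/2350) = 89.47 MPa.
Force on the wall = σA = 89.47 × 2175 mm² = 194.6 kN.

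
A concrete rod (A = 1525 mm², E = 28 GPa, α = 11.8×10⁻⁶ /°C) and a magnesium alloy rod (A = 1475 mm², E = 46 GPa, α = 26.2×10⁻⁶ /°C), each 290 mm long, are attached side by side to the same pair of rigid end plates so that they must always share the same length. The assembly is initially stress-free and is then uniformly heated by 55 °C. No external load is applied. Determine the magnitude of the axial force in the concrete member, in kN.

Equilibrium of a rigid end plate with no external load gives equal and opposite internal forces ±P in the two members. Since α_{magnesium alloy} > α_{concrete}, heating drives the magnesium alloy into compression and the concrete into tension.
Setting the final lengths equal and cancelling L: (α₁ − α₂)ΔT = P/(A₁E₁) + P/(A₂E₂).
|α₁ − α₂|·ΔT = 14.4×10⁻⁶ × 55 = 0.000792.
1/(A₁E₁) + 1/(A₂E₂) = 1/(1525×28×10³) + 1/(1475×46×10³) = 3.816×10⁻⁸ N⁻¹.
So P = 0.000792 / 3.816×10⁻⁸ = 20.76 kN.

P ≈ 20.8 kN (tensile in the concrete)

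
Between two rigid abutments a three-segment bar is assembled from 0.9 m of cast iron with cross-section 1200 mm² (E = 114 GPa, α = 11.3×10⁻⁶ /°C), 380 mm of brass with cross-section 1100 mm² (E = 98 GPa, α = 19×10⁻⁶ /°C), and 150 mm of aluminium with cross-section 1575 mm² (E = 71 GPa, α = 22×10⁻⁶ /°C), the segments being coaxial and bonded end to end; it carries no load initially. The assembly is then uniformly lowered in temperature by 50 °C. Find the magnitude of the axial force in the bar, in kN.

P ≈ 90.4 kN (tensile)

With the walls removed the bar would change length by δ_free = Σ αᵢΔT Lᵢ = 11.3×10⁻⁶×50×900 + 19×10⁻⁶×50×380 + 22×10⁻⁶×50×150 = 1.034 mm.
The walls prevent any net length change, so an axial force P (same in every segment) develops. Compatibility: P · Σ Lᵢ/(AᵢEᵢ) = δ_free.
The series flexibility is Σ Lᵢ/(AᵢEᵢ) = 900/(1200×114×10³) + 380/(1100×98×10³) + 150/(1575×71×10³) = 1.145×10⁻⁵ mm/N.
P = 1.034 / 1.145×10⁻⁵ = 90390 N = 90.39 kN, tensile.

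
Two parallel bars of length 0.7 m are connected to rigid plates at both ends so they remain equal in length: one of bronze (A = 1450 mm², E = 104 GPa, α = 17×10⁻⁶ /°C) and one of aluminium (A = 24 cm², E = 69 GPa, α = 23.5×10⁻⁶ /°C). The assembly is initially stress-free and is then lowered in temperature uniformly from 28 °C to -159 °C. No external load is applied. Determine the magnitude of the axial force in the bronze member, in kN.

Both members must finish at the same length. With the larger α, the aluminium tends to over-contract; the plates restrain it, putting the aluminium in tension and the bronze in compression. With no external load the two internal forces are equal and opposite, magnitude P.
Setting the final lengths equal and cancelling L: (α₁ − α₂)ΔT = P/(A₁E₁) + P/(A₂E₂).
|α₁ − α₂|·ΔT = 6.5×10⁻⁶ × 187 = 0.001216.
1/(A₁E₁) + 1/(A₂E₂) = 1/(1450×104×10³) + 1/(2400×69×10³) = 1.267×10⁻⁸ N⁻¹.
P = 0.001216 / 1.267×10⁻⁸ = 95940 N = 95.94 kN.

P ≈ 95.9 kN (compressive in the bronze)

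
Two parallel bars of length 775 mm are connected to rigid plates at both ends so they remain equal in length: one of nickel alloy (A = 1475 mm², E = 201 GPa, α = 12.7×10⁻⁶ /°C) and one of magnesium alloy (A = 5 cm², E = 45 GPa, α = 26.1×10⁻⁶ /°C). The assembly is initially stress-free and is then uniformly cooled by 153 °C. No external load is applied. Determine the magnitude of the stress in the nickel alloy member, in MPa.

σ ≈ 29.1 MPa (compressive)

Equilibrium of a rigid end plate with no external load gives equal and opposite internal forces ±P in the two members. Since α_{magnesium alloy} > α_{nickel alloy}, cooling drives the magnesium alloy into tension and the nickel alloy into compression.
Equating the net (thermal + elastic) strains gives |α₁ − α₂|·ΔT = P·[1/(A₁E₁) + 1/(A₂E₂)].
|α₁ − α₂|·ΔT = 13.4×10⁻⁶ × 153 = 0.00205.
1/(A₁E₁) + 1/(A₂E₂) = 1/(1475×201×10³) + 1/(500×45×10³) = 4.782×10⁻⁸ N⁻¹.
So P = 0.00205 / 4.782×10⁻⁸ = 42.88 kN.
σ_{nickel alloy} = P/A₁ = 42880/1475 = 29.07 MPa, compressive.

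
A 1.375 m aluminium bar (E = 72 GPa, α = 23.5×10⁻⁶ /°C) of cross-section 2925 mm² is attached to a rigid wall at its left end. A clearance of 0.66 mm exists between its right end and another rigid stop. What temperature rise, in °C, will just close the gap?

Contact occurs when the free expansion equals the gap: αΔT L = 0.66 mm.
ΔT = 0.66 / (23.5×10⁻⁶ × 1375) = 20.43 °C.

ΔT ≈ 20.4 °C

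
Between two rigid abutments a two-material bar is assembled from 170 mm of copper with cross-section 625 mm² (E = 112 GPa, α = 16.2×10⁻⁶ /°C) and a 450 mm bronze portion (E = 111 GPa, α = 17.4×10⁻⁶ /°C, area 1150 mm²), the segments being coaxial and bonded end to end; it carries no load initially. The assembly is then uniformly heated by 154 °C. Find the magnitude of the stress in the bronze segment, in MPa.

σ ≈ 238 MPa (compressive)

With the walls removed the bar would change length by δ_free = Σ αᵢΔT Lᵢ = 16.2×10⁻⁶×154×170 + 17.4×10⁻⁶×154×450 = 1.63 mm.
Since the ends are fixed, an axial force P builds up, equal in every segment, with P · Σ Lᵢ/(AᵢEᵢ) = δ_free.
Σ Lᵢ/(AᵢEᵢ) = 170/(625×112×10³) + 450/(1150×111×10³) = 5.954×10⁻⁶ mm/N.
So P = 1.63 / 5.954×10⁻⁶ = 273.8 kN, compressive.
σ_{bronze} = P / A = 273800 / 1150 = 238.1 MPa.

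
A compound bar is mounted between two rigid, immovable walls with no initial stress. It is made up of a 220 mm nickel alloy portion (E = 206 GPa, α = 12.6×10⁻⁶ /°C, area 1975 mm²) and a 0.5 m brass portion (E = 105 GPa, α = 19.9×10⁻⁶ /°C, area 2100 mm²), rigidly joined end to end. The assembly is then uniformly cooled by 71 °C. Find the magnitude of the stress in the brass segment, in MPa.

σ ≈ 153 MPa (tensile)

Free thermal contraction of the whole bar: Σ αᵢΔT Lᵢ = 12.6×10⁻⁶×71×220 + 19.9×10⁻⁶×71×500 = 0.9033 mm.
The walls prevent any net length change, so an axial force P (same in every segment) develops. Compatibility: P · Σ Lᵢ/(AᵢEᵢ) = δ_free.
Σ Lᵢ/(AᵢEᵢ) = 220/(1975×206×10³) + 500/(2100×105×10³) = 2.808×10⁻⁶ mm/N.
P = 0.9033 / 2.808×10⁻⁶ = 321600 N = 321.6 kN, tensile.
σ_{brass} = P / A = 321600 / 2100 = 153.2 MPa.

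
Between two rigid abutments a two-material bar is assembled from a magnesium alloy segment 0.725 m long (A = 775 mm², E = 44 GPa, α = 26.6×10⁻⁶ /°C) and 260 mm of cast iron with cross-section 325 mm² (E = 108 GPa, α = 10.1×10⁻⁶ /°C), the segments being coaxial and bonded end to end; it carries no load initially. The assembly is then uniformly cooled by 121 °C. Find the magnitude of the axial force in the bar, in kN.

P ≈ 92.5 kN (tensile)

With the walls removed the bar would change length by δ_free = Σ αᵢΔT Lᵢ = 26.6×10⁻⁶×121×725 + 10.1×10⁻⁶×121×260 = 2.651 mm.
The rigid supports impose zero overall length change; the single axial force P common to all segments must satisfy P Σ Lᵢ/(AᵢEᵢ) = δ_free.
Σ Lᵢ/(AᵢEᵢ) = 725/(775×44×10³) + 260/(325×108×10³) = 2.867×10⁻⁵ mm/N.
So P = 2.651 / 2.867×10⁻⁵ = 92.48 kN, tensile.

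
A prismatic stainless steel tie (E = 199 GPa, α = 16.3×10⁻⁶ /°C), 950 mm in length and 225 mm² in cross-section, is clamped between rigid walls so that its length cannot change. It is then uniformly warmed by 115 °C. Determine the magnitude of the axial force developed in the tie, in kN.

Full restraint means ε = 0, so the stress is σ = EαΔT = 199×10³ × 16.3×10⁻⁶ × 115 = 373 MPa.
Axial force P = σA = 373 × 225 = 83930 N = 83.93 kN, compressive.

P ≈ 83.9 kN (compressive)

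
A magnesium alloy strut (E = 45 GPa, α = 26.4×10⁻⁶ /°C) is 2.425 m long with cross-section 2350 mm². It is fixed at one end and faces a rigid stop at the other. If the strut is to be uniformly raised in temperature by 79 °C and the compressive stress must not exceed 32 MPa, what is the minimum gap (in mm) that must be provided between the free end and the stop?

With no wall the strut would lengthen by αΔT L = 26.4×10⁻⁶ × 79 × 2425 = 5.058 mm.
A stress of 32 MPa corresponds to the wall pushing the strut back by σL/E = 32×2425/(45×10³) = 1.724 mm.
So the gap has to take up the difference, g_min = δ_free − σL/E = 5.058 − 1.724 = 3.333 mm.

g ≈ 3.33 mm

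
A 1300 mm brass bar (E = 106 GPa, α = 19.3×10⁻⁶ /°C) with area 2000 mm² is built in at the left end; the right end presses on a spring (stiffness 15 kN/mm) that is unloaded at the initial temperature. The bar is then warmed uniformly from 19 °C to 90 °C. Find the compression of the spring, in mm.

The unrestrained thermal change is αΔT L = 19.3×10⁻⁶ × 71 × 1300 = 1.781 mm.
With a force P in the spring, the elastic change of the bar is PL/(AE) and that of the spring is P/k; compatibility requires their sum to equal δ_free.
So P = δ_free / [L/(AE) + 1/k] = 1.781 / [ 1300/(2000×106×10³) + 1/(15×10³) ].
P = 1.781 / 7.28×10⁻⁵ = 24470 N.
Spring compression = P/k = 24470/(15×10³) = 1.631 mm.

δ ≈ 1.63 mm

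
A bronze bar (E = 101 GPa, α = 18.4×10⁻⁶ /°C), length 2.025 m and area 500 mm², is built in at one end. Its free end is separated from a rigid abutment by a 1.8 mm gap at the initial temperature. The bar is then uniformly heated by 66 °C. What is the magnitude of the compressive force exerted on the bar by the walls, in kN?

P ≈ 16.4 kN

Free thermal elongation = αΔT L = 18.4×10⁻⁶ × 66 × 2025 = 2.459 mm.
After closing the 1.8 mm clearance, 2.459 − 1.8 = 0.6592 mm of expansion remains to be suppressed by the wall.
That suppressed elongation corresponds to σ = E·Δ/L = 101×10³ × 0.6592/2025 = 32.88 MPa.
P = σA = 32.88 × 500 = 16.44 kN.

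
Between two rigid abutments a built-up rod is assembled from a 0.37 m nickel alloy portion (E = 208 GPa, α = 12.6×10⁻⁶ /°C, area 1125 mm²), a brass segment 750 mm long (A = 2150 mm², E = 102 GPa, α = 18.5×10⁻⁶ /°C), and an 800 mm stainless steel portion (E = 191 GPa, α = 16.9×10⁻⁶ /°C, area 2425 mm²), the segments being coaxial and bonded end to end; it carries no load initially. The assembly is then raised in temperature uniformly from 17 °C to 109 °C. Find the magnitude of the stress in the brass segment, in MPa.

Free thermal expansion of the whole bar: Σ αᵢΔT Lᵢ = 12.6×10⁻⁶×92×370 + 18.5×10⁻⁶×92×750 + 16.9×10⁻⁶×92×800 = 2.949 mm.
The rigid supports impose zero overall length change; the single axial force P common to all segments must satisfy P Σ Lᵢ/(AᵢEᵢ) = δ_free.
Σ Lᵢ/(AᵢEᵢ) = 370/(1125×208×10³) + 750/(2150×102×10³) + 800/(2425×191×10³) = 6.728×10⁻⁶ mm/N.
Hence P = δ_free / Σ(L/AE) = 2.949/6.728×10⁻⁶ = 438.3 kN (compressive).
σ_{brass} = P / A = 438300 / 2150 = 203.9 MPa.

σ ≈ 204 MPa (compressive)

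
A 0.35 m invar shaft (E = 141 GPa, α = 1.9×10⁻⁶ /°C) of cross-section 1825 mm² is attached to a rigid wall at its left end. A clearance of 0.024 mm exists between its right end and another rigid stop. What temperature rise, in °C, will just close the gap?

ΔT ≈ 36.1 °C

Contact occurs when the free expansion equals the gap: αΔT L = 0.024 mm.
So ΔT = g/(αL) = 0.024/(1.9×10⁻⁶ × 350) = 36.09 °C.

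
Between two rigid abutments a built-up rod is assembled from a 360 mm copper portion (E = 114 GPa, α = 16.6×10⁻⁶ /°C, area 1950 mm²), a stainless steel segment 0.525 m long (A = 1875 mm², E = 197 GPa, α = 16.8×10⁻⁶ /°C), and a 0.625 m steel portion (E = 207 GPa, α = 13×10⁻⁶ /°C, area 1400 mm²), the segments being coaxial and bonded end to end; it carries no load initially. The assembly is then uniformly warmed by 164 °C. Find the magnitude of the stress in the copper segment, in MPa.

σ ≈ 371 MPa (compressive)

Free thermal expansion of the whole bar: Σ αᵢΔT Lᵢ = 16.6×10⁻⁶×164×360 + 16.8×10⁻⁶×164×525 + 13×10⁻⁶×164×625 = 3.759 mm.
The rigid supports impose zero overall length change; the single axial force P common to all segments must satisfy P Σ Lᵢ/(AᵢEᵢ) = δ_free.
The series flexibility is Σ Lᵢ/(AᵢEᵢ) = 360/(1950×114×10³) + 525/(1875×197×10³) + 625/(1400×207×10³) = 5.197×10⁻⁶ mm/N.
P = 3.759 / 5.197×10⁻⁶ = 723300 N = 723.3 kN, compressive.
σ_{copper} = P / A = 723300 / 1950 = 370.9 MPa.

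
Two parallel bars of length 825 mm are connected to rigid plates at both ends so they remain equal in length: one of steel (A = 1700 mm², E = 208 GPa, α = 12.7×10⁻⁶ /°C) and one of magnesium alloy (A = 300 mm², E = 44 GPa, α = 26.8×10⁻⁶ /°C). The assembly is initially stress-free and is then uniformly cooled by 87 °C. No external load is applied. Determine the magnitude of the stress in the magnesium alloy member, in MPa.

σ ≈ 52 MPa (tensile)

The magnesium alloy has the larger α, so on cooling it would change length more than the steel if both were free. The rigid plates force a common final length, so the magnesium alloy is put into tension and the steel into compression, with equal and opposite forces P (no external load).
Setting the final lengths equal and cancelling L: (α₁ − α₂)ΔT = P/(A₁E₁) + P/(A₂E₂).
|α₁ − α₂|·ΔT = 14.1×10⁻⁶ × 87 = 0.001227.
1/(A₁E₁) + 1/(A₂E₂) = 1/(1700×208×10³) + 1/(300×44×10³) = 7.859×10⁻⁸ N⁻¹.
P = 0.001227 / 7.859×10⁻⁸ = 15610 N = 15.61 kN.
σ_{magnesium alloy} = P/A₂ = 15610/300 = 52.03 MPa, tensile.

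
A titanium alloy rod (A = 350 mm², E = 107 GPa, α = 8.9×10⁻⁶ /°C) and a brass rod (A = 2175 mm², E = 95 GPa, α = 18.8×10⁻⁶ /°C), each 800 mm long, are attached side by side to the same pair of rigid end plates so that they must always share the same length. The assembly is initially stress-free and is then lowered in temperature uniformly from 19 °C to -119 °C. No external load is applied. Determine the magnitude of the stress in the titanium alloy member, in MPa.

σ ≈ 124 MPa (compressive)

The brass has the larger α, so on cooling it would change length more than the titanium alloy if both were free. The rigid plates force a common final length, so the brass is put into tension and the titanium alloy into compression, with equal and opposite forces P (no external load).
Compatibility of the two members (thermal + elastic change equal): (α₁ − α₂)ΔT = P·[1/(A₁E₁) + 1/(A₂E₂)].
|α₁ − α₂|·ΔT = 9.9×10⁻⁶ × 138 = 0.001366.
1/(A₁E₁) + 1/(A₂E₂) = 1/(350×107×10³) + 1/(2175×95×10³) = 3.154×10⁻⁸ N⁻¹.
So P = 0.001366 / 3.154×10⁻⁸ = 43.31 kN.
σ_{titanium alloy} = P/A₁ = 43310/350 = 123.8 MPa, compressive.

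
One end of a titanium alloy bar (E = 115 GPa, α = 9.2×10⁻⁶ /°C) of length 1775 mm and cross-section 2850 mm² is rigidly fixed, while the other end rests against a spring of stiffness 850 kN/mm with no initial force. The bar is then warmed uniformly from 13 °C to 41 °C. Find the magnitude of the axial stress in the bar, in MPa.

The unrestrained thermal change is αΔT L = 9.2×10⁻⁶ × 28 × 1775 = 0.4572 mm.
Let P be the compressive force at the spring. The bar shortens elastically by PL/(AE) and the spring compresses by P/k; together these equal δ_free.
So P = δ_free / [L/(AE) + 1/k] = 0.4572 / [ 1775/(2850×115×10³) + 1/(850×10³) ].
P = 0.4572 / 6.592×10⁻⁶ = 69360 N.
σ = P/A = 69360/2850 = 24.34 MPa.

σ ≈ 24.3 MPa (compressive)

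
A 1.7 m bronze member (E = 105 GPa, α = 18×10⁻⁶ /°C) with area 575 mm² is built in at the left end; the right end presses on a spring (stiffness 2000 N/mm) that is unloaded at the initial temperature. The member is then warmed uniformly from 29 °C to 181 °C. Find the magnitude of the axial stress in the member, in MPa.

If the spring were absent the member would lengthen by αΔT L = 18×10⁻⁶ × 152 × 1700 = 4.651 mm.
Let P be the compressive force at the spring. The member shortens elastically by PL/(AE) and the spring compresses by P/k; together these equal δ_free.
So P = δ_free / [L/(AE) + 1/k] = 4.651 / [ 1700/(575×105×10³) + 1/(2000) ].
P = 4.651 / 0.0005282 = 8806 N.
σ = P/A = 8806/575 = 15.32 MPa.

σ ≈ 15.3 MPa (compressive)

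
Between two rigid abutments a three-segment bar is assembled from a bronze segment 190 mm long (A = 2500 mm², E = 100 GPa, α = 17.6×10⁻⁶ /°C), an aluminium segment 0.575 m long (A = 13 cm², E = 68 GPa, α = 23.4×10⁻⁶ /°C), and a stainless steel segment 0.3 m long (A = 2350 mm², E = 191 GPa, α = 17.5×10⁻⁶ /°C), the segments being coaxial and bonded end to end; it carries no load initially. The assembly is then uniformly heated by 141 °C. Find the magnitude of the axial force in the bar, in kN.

P ≈ 392 kN (compressive)

Free thermal expansion of the whole bar: Σ αᵢΔT Lᵢ = 17.6×10⁻⁶×141×190 + 23.4×10⁻⁶×141×575 + 17.5×10⁻⁶×141×300 = 3.109 mm.
The rigid supports impose zero overall length change; the single axial force P common to all segments must satisfy P Σ Lᵢ/(AᵢEᵢ) = δ_free.
Σ Lᵢ/(AᵢEᵢ) = 190/(2500×100×10³) + 575/(1300×68×10³) + 300/(2350×191×10³) = 7.933×10⁻⁶ mm/N.
P = 3.109 / 7.933×10⁻⁶ = 391900 N = 391.9 kN, compressive.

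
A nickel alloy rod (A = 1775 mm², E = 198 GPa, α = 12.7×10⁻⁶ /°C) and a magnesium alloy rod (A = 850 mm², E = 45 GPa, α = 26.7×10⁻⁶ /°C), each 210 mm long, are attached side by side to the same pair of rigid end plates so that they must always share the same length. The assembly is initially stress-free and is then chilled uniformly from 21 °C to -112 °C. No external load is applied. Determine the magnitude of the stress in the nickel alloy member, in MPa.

σ ≈ 36.2 MPa (compressive)

Both members must finish at the same length. With the larger α, the magnesium alloy tends to over-contract; the plates restrain it, putting the magnesium alloy in tension and the nickel alloy in compression. With no external load the two internal forces are equal and opposite, magnitude P.
Compatibility of the two members (thermal + elastic change equal): (α₁ − α₂)ΔT = P·[1/(A₁E₁) + 1/(A₂E₂)].
|α₁ − α₂|·ΔT = 14×10⁻⁶ × 133 = 0.001862.
1/(A₁E₁) + 1/(A₂E₂) = 1/(1775×198×10³) + 1/(850×45×10³) = 2.899×10⁻⁸ N⁻¹.
So P = 0.001862 / 2.899×10⁻⁸ = 64.23 kN.
σ_{nickel alloy} = P/A₁ = 64230/1775 = 36.19 MPa, compressive.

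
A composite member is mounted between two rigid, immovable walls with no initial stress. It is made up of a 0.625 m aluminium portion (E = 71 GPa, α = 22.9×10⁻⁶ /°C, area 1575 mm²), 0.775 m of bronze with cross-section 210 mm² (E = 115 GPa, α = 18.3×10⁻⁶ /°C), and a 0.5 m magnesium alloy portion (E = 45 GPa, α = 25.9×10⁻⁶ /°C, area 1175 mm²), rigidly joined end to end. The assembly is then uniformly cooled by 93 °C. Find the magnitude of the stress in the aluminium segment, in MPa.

With the walls removed the bar would change length by δ_free = Σ αᵢΔT Lᵢ = 22.9×10⁻⁶×93×625 + 18.3×10⁻⁶×93×775 + 25.9×10⁻⁶×93×500 = 3.854 mm.
The rigid supports impose zero overall length change; the single axial force P common to all segments must satisfy P Σ Lᵢ/(AᵢEᵢ) = δ_free.
Σ Lᵢ/(AᵢEᵢ) = 625/(1575×71×10³) + 775/(210×115×10³) + 500/(1175×45×10³) = 4.714×10⁻⁵ mm/N.
So P = 3.854 / 4.714×10⁻⁵ = 81.77 kN, tensile.
σ_{aluminium} = P / A = 81770 / 1575 = 51.92 MPa.

σ ≈ 51.9 MPa (tensile)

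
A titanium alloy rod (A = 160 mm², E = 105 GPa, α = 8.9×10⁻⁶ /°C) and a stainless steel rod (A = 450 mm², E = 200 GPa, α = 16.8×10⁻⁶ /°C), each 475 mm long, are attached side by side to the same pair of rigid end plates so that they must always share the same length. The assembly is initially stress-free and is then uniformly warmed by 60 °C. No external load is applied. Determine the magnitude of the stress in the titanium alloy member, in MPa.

σ ≈ 41.9 MPa (tensile)

The stainless steel has the larger α, so on heating it would change length more than the titanium alloy if both were free. The rigid plates force a common final length, so the stainless steel is put into compression and the titanium alloy into tension, with equal and opposite forces P (no external load).
Setting the final lengths equal and cancelling L: (α₁ − α₂)ΔT = P/(A₁E₁) + P/(A₂E₂).
|α₁ − α₂|·ΔT = 7.9×10⁻⁶ × 60 = 0.000474.
1/(A₁E₁) + 1/(A₂E₂) = 1/(160×105×10³) + 1/(450×200×10³) = 7.063×10⁻⁸ N⁻¹.
P = 0.000474 / 7.063×10⁻⁸ = 6711 N = 6.711 kN.
σ_{titanium alloy} = P/A₁ = 6711/160 = 41.94 MPa, tensile.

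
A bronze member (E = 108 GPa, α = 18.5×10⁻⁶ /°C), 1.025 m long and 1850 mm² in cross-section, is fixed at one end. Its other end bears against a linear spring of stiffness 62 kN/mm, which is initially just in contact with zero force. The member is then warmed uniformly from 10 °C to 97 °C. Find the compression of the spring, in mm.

Free thermal expansion: δ_free = αΔT L = 18.5×10⁻⁶ × 87 × 1025 = 1.65 mm.
With a force P in the spring, the elastic change of the member is PL/(AE) and that of the spring is P/k; compatibility requires their sum to equal δ_free.
So P = δ_free / [L/(AE) + 1/k] = 1.65 / [ 1025/(1850×108×10³) + 1/(62×10³) ].
P = 1.65 / 2.126×10⁻⁵ = 77600 N.
Spring compression = P/k = 77600/(62×10³) = 1.252 mm.

δ ≈ 1.25 mm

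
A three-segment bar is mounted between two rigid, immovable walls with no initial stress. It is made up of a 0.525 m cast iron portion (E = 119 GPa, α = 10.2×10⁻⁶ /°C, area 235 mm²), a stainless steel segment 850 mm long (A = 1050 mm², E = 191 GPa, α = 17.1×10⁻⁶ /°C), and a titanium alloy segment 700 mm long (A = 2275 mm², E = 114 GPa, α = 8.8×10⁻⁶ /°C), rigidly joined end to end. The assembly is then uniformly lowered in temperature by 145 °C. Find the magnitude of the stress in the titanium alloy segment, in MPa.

σ ≈ 64.6 MPa (tensile)

If the supports were absent, the total length change would be Σ αᵢΔT Lᵢ = 10.2×10⁻⁶×145×525 + 17.1×10⁻⁶×145×850 + 8.8×10⁻⁶×145×700 = 3.777 mm.
Since the ends are fixed, an axial force P builds up, equal in every segment, with P · Σ Lᵢ/(AᵢEᵢ) = δ_free.
The series flexibility is Σ Lᵢ/(AᵢEᵢ) = 525/(235×119×10³) + 850/(1050×191×10³) + 700/(2275×114×10³) = 2.571×10⁻⁵ mm/N.
Hence P = δ_free / Σ(L/AE) = 3.777/2.571×10⁻⁵ = 146.9 kN (tensile).
σ_{titanium alloy} = P / A = 146900 / 2275 = 64.58 MPa.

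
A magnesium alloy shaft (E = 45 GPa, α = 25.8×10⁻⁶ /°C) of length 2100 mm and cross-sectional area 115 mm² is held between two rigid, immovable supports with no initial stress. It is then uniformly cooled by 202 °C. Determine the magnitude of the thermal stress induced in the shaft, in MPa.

The supports are rigid, so the total axial strain is zero. The restrained thermal strain is ε = αΔT = 25.8×10⁻⁶ × 202 = 5211.6×10⁻⁶.
σ = EαΔT = 45×10³ × 25.8×10⁻⁶ × 202 = 234.5 MPa (tensile; the shaft is trying to contract).

σ ≈ 235 MPa (tensile)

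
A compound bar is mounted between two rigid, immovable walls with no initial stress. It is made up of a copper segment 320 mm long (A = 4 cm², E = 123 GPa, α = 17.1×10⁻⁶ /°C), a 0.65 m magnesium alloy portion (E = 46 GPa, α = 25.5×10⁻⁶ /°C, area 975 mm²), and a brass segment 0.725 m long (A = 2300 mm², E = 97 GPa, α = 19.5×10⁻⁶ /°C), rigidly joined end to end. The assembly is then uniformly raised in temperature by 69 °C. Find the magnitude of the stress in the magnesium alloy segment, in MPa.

Free thermal expansion of the whole bar: Σ αᵢΔT Lᵢ = 17.1×10⁻⁶×69×320 + 25.5×10⁻⁶×69×650 + 19.5×10⁻⁶×69×725 = 2.497 mm.
The walls prevent any net length change, so an axial force P (same in every segment) develops. Compatibility: P · Σ Lᵢ/(AᵢEᵢ) = δ_free.
The series flexibility is Σ Lᵢ/(AᵢEᵢ) = 320/(400×123×10³) + 650/(975×46×10³) + 725/(2300×97×10³) = 2.425×10⁻⁵ mm/N.
Hence P = δ_free / Σ(L/AE) = 2.497/2.425×10⁻⁵ = 103 kN (compressive).
σ_{magnesium alloy} = P / A = 103000 / 975 = 105.6 MPa.

σ ≈ 106 MPa (compressive)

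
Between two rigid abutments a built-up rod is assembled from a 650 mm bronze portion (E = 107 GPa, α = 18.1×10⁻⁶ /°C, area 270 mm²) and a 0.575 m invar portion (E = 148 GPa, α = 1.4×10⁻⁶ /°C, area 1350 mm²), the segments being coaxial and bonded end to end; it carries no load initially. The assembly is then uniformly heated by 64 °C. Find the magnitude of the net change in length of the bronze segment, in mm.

If the supports were absent, the total length change would be Σ αᵢΔT Lᵢ = 18.1×10⁻⁶×64×650 + 1.4×10⁻⁶×64×575 = 0.8045 mm.
Since the ends are fixed, an axial force P builds up, equal in every segment, with P · Σ Lᵢ/(AᵢEᵢ) = δ_free.
The series flexibility is Σ Lᵢ/(AᵢEᵢ) = 650/(270×107×10³) + 575/(1350×148×10³) = 2.538×10⁻⁵ mm/N.
Hence P = δ_free / Σ(L/AE) = 0.8045/2.538×10⁻⁵ = 31.7 kN (compressive).
For the bronze segment, free thermal change = 18.1×10⁻⁶×64×650 = 0.753 mm and elastic change from P = 31700×650/(270×107×10³) = 0.7132 mm; these oppose, so the net change is 0.0397 mm (segment lengthens).

|ΔL| ≈ 0.0397 mm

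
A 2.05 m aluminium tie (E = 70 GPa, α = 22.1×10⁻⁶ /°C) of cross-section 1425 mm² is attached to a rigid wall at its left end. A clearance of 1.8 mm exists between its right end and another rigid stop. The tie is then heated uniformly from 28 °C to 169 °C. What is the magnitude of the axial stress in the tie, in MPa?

σ ≈ 157 MPa (compressive)

Unrestrained expansion: δ_free = αΔT L = 22.1×10⁻⁶ × 141 × 2050 = 6.388 mm.
The gap closes (δ_free > 1.8 mm) and the wall then resists a further 6.388 − 1.8 = 4.588 mm of expansion.
Compatibility: PL/(AE) = 4.588 mm, so σ = P/A = E × (4.588/2050) = 156.7 MPa.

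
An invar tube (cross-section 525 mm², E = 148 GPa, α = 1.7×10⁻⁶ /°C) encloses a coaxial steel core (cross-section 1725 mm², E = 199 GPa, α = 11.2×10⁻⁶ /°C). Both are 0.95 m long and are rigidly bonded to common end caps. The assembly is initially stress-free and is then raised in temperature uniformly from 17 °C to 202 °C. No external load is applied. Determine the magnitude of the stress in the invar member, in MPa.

The steel has the larger α, so on heating it would change length more than the invar if both were free. The rigid plates force a common final length, so the steel is put into compression and the invar into tension, with equal and opposite forces P (no external load).
Compatibility of the two members (thermal + elastic change equal): (α₁ − α₂)ΔT = P·[1/(A₁E₁) + 1/(A₂E₂)].
|α₁ − α₂|·ΔT = 9.5×10⁻⁶ × 185 = 0.001757.
1/(A₁E₁) + 1/(A₂E₂) = 1/(525×148×10³) + 1/(1725×199×10³) = 1.578×10⁻⁸ N⁻¹.
P = 0.001757 / 1.578×10⁻⁸ = 111400 N = 111.4 kN.
σ_{invar} = P/A₁ = 111400/525 = 212.1 MPa, tensile.

σ ≈ 212 MPa (tensile)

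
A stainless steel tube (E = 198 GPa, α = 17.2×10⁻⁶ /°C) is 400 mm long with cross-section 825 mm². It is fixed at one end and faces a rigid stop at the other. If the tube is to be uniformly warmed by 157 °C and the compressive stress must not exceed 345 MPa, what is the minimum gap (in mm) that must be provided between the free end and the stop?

g ≈ 0.383 mm

With no wall the tube would lengthen by αΔT L = 17.2×10⁻⁶ × 157 × 400 = 1.08 mm.
A stress of 345 MPa corresponds to the wall pushing the tube back by σL/E = 345×400/(198×10³) = 0.697 mm.
The gap must absorb the remainder: g_min = 1.08 − 0.697 = 0.3832 mm.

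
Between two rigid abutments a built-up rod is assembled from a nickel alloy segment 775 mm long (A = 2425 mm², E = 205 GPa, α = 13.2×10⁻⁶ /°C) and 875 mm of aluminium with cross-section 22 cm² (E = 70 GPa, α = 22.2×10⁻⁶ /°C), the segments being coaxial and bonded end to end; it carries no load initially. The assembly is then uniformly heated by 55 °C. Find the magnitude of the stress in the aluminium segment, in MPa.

With the walls removed the bar would change length by δ_free = Σ αᵢΔT Lᵢ = 13.2×10⁻⁶×55×775 + 22.2×10⁻⁶×55×875 = 1.631 mm.
Since the ends are fixed, an axial force P builds up, equal in every segment, with P · Σ Lᵢ/(AᵢEᵢ) = δ_free.
Σ Lᵢ/(AᵢEᵢ) = 775/(2425×205×10³) + 875/(2200×70×10³) = 7.241×10⁻⁶ mm/N.
So P = 1.631 / 7.241×10⁻⁶ = 225.3 kN, compressive.
σ_{aluminium} = P / A = 225300 / 2200 = 102.4 MPa.

σ ≈ 102 MPa (compressive)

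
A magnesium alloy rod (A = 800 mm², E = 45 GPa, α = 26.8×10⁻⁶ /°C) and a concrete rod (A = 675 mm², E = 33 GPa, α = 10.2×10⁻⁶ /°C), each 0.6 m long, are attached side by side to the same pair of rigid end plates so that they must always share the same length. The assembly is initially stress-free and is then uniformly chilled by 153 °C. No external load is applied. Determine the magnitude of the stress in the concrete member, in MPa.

Both members must finish at the same length. With the larger α, the magnesium alloy tends to over-contract; the plates restrain it, putting the magnesium alloy in tension and the concrete in compression. With no external load the two internal forces are equal and opposite, magnitude P.
Compatibility of the two members (thermal + elastic change equal): (α₁ − α₂)ΔT = P·[1/(A₁E₁) + 1/(A₂E₂)].
|α₁ − α₂|·ΔT = 16.6×10⁻⁶ × 153 = 0.00254.
1/(A₁E₁) + 1/(A₂E₂) = 1/(800×45×10³) + 1/(675×33×10³) = 7.267×10⁻⁸ N⁻¹.
P = 0.00254 / 7.267×10⁻⁸ = 34950 N = 34.95 kN.
σ_{concrete} = P/A₂ = 34950/675 = 51.78 MPa, compressive.

σ ≈ 51.8 MPa (compressive)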